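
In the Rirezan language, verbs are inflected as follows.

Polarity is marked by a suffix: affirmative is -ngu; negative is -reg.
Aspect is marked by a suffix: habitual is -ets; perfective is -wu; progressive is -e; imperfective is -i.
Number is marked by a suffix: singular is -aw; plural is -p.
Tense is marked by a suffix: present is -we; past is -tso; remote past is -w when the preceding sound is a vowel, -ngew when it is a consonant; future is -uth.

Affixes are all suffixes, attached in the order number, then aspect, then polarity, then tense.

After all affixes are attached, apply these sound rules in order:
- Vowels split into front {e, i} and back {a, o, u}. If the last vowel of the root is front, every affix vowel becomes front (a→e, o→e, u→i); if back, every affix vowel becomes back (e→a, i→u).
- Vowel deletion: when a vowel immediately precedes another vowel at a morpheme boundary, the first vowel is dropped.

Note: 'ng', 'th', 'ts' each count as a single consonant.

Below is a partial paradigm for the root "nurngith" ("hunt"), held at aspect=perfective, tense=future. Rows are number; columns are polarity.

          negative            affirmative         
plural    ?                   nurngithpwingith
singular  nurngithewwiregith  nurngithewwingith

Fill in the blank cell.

nurngithpwiregith

Attach number plural -p → nurngithp.
Attach aspect perfective -wu → nurngithpwu.
Attach polarity negative -reg → nurngithpwureg.
Attach tense future -uth → nurngithpwureguth.
Apply vowel harmony: nurngithpwureguth → nurngithpwiregith.
Vowel deletion: no change.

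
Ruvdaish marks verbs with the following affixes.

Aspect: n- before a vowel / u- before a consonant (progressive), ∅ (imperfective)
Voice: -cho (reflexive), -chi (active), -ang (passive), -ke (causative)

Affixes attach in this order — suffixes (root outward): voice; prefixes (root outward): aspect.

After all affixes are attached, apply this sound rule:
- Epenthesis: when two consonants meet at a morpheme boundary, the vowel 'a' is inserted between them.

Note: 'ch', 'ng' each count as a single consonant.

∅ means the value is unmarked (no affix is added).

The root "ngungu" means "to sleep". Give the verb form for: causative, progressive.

ungunguke

Attach voice causative -ke → ngunguke.
Attach aspect progressive u- (before consonant 'ng') → ungunguke.
Epenthesis: no change.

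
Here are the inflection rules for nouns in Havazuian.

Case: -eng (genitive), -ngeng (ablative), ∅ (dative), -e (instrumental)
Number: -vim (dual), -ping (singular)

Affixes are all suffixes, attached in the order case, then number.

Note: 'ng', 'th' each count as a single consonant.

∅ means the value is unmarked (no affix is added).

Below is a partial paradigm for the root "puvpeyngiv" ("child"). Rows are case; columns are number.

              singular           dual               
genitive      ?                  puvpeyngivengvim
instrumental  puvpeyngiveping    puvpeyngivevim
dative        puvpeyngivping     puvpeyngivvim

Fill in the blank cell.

puvpeyngivengping

Attach case genitive -eng → puvpeyngiveng.
Attach number singular -ping → puvpeyngivengping.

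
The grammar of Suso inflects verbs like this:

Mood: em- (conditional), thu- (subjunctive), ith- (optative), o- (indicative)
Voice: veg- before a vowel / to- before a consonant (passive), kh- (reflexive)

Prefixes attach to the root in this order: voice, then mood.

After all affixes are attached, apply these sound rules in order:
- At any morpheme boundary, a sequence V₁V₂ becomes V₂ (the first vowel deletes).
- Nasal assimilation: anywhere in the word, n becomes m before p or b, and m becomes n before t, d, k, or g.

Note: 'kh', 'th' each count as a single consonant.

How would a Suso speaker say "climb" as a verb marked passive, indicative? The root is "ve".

otove

Attach voice passive to- (before consonant 'v') → tove.
Attach mood indicative o- → otove.
Vowel deletion: no change.
Nasal assimilation: no change.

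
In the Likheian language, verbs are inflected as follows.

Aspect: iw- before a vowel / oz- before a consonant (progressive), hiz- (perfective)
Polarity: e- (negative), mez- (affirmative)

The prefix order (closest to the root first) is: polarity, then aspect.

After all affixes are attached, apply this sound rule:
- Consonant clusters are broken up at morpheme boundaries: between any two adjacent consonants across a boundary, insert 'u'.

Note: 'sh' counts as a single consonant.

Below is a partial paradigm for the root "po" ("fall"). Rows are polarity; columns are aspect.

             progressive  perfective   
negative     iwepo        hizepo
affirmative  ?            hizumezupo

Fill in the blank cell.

Attach polarity affirmative mez- → mezpo.
Attach aspect progressive oz- (before consonant 'm') → ozmezpo.
Apply epenthesis: ozmezpo → ozumezupo.

ozumezupo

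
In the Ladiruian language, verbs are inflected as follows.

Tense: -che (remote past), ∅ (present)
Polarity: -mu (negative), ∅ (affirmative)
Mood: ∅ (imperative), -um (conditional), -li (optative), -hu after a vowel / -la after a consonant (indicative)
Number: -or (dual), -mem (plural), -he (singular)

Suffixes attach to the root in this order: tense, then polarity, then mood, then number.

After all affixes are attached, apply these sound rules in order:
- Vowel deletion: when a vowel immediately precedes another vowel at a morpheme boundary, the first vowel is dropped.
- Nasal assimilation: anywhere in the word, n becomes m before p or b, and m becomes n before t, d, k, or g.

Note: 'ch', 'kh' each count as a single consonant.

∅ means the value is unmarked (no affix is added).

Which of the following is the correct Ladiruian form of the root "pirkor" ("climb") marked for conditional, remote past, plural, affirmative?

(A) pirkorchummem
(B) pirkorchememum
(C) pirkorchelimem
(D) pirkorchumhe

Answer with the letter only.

Attach tense remote past -che → pirkorche.
polarity = affirmative: zero marking, form stays pirkorche.
Attach mood conditional -um → pirkorcheum.
Attach number plural -mem → pirkorcheummem.
Apply vowel deletion: pirkorcheummem → pirkorchummem.
Nasal assimilation: no change.
So the correct form is pirkorchummem, option (A).
(C) pirkorchelimem is wrong: it uses optative instead of conditional for mood.
(D) pirkorchumhe is wrong: it uses singular instead of plural for number.
(B) pirkorchememum is wrong: it has the affixes in the wrong order.

A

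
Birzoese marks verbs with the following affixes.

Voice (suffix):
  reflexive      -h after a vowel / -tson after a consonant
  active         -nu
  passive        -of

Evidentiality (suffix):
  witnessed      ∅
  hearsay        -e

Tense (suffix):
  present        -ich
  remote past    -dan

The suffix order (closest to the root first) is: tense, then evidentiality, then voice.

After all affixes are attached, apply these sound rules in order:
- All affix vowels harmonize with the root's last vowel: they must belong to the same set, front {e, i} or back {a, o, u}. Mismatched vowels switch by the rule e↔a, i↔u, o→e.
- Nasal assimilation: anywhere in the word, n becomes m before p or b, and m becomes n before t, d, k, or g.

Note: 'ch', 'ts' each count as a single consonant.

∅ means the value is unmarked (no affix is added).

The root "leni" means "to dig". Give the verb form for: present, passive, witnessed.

leniichef

Attach tense present -ich → leniich.
evidentiality = witnessed: zero marking, form stays leniich.
Attach voice passive -of → leniichof.
Apply vowel harmony: leniichof → leniichef.
Nasal assimilation: no change.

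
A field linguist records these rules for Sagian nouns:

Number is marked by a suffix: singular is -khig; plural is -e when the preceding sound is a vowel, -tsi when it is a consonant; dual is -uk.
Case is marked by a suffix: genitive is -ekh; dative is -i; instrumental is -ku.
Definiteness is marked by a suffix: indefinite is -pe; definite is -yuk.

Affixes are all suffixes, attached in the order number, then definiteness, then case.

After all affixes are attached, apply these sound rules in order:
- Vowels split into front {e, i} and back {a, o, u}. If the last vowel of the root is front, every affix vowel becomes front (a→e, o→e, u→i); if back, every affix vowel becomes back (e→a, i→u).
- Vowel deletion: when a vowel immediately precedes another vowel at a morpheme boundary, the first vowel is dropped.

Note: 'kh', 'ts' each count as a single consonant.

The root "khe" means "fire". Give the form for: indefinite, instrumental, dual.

khikpeki

Attach number dual -uk → kheuk.
Attach definiteness indefinite -pe → kheukpe.
Attach case instrumental -ku → kheukpeku.
Apply vowel harmony: kheukpeku → kheikpeki.
Apply vowel deletion: kheikpeki → khikpeki.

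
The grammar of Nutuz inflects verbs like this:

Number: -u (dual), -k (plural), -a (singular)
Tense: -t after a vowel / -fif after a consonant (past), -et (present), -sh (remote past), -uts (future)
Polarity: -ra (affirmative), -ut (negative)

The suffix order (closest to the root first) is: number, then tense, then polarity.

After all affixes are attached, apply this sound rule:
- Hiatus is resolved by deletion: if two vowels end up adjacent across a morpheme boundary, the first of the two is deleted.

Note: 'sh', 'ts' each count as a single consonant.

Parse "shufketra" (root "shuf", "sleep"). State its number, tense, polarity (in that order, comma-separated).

plural, present, affirmative

Segment: shuf-k-et-ra.
number: -k → plural.
tense: -et → present.
polarity: -ra → affirmative.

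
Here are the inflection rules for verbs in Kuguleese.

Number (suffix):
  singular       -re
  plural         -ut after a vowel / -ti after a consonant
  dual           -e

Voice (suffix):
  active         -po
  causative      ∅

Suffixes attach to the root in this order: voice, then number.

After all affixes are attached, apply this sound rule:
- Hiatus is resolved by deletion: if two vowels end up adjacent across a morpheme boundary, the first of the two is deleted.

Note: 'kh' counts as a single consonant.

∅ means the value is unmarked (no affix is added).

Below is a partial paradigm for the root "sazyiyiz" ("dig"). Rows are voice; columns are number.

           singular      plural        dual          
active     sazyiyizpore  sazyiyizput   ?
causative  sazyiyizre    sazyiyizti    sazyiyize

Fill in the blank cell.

Attach voice active -po → sazyiyizpo.
Attach number dual -e → sazyiyizpoe.
Apply vowel deletion: sazyiyizpoe → sazyiyizpe.

sazyiyizpe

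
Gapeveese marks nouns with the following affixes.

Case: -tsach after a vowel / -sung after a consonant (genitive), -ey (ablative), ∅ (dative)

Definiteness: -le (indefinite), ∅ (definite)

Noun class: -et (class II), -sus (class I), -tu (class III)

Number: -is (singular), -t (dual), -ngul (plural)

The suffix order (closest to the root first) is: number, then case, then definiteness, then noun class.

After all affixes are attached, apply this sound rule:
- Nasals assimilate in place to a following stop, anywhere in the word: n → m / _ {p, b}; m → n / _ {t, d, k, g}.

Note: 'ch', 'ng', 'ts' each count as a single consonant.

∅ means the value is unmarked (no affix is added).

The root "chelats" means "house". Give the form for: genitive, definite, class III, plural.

chelatsngulsungtu

Attach number plural -ngul → chelatsngul.
Attach case genitive -sung (after consonant 'l') → chelatsngulsung.
definiteness = definite: zero marking, form stays chelatsngulsung.
Attach noun class class III -tu → chelatsngulsungtu.
Nasal assimilation: no change.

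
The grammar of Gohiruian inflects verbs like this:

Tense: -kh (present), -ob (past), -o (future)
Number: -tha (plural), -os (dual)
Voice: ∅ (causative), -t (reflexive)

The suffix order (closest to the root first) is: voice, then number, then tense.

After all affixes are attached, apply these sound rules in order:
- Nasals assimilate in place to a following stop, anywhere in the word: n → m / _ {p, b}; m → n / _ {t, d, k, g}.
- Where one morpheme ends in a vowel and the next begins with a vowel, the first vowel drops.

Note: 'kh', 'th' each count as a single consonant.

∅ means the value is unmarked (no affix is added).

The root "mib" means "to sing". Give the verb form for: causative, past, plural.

mibthob

voice = causative: zero marking, form stays mib.
Attach number plural -tha → mibtha.
Attach tense past -ob → mibthaob.
Nasal assimilation: no change.
Apply vowel deletion: mibthaob → mibthob.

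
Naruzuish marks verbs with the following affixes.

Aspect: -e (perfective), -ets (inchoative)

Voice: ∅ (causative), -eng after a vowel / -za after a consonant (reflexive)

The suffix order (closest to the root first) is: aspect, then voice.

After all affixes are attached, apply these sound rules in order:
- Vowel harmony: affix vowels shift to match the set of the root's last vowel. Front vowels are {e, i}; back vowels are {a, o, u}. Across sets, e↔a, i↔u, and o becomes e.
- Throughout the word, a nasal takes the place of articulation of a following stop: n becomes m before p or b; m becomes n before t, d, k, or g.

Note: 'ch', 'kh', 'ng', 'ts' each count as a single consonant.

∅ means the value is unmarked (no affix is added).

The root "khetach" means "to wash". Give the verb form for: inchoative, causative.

Attach aspect inchoative -ets → khetachets.
voice = causative: zero marking, form stays khetachets.
Apply vowel harmony: khetachets → khetachats.
Nasal assimilation: no change.

khetachats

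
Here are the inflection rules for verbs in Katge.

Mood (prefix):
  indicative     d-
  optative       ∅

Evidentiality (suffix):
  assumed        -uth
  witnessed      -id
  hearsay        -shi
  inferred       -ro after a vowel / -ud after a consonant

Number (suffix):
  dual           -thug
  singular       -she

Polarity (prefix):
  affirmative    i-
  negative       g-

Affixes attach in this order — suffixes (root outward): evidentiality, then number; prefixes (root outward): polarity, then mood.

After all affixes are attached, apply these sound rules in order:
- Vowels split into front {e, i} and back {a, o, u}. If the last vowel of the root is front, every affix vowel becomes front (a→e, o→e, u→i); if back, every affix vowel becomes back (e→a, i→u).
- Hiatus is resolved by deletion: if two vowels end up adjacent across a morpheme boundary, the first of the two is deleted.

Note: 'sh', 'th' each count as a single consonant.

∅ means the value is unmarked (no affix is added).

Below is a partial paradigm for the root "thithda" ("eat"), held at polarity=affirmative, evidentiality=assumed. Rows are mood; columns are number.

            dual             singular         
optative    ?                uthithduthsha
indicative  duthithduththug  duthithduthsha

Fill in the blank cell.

Attach polarity affirmative i- → ithithda.
mood = optative: zero marking, form stays ithithda.
Attach evidentiality assumed -uth → ithithdauth.
Attach number dual -thug → ithithdauththug.
Apply vowel harmony: ithithdauththug → uthithdauththug.
Apply vowel deletion: uthithdauththug → uthithduththug.

uthithduththug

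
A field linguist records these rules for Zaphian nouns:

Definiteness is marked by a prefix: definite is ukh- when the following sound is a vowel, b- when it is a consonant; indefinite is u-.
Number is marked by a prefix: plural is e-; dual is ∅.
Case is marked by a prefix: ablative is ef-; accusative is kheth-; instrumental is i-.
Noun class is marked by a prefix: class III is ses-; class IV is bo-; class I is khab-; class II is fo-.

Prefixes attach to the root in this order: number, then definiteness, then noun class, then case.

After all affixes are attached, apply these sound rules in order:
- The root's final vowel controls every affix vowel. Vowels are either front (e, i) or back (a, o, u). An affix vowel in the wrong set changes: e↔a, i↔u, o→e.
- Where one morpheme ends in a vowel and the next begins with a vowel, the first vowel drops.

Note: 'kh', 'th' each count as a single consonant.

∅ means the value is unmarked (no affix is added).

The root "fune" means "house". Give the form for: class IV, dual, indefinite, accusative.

number = dual: zero marking, form stays fune.
Attach definiteness indefinite u- → ufune.
Attach noun class class IV bo- → boufune.
Attach case accusative kheth- → khethboufune.
Apply vowel harmony: khethboufune → khethbeifune.
Apply vowel deletion: khethbeifune → khethbifune.

khethbifune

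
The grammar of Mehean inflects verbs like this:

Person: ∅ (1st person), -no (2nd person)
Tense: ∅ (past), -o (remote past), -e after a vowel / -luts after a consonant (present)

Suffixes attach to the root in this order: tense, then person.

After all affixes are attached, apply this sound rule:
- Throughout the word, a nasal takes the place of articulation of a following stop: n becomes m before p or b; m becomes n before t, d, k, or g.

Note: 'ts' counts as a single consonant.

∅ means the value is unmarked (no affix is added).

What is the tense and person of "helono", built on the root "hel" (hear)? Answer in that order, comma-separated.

remote past, 2nd person

Segment: hel-o-no.
tense: -o → remote past.
person: -no → 2nd person.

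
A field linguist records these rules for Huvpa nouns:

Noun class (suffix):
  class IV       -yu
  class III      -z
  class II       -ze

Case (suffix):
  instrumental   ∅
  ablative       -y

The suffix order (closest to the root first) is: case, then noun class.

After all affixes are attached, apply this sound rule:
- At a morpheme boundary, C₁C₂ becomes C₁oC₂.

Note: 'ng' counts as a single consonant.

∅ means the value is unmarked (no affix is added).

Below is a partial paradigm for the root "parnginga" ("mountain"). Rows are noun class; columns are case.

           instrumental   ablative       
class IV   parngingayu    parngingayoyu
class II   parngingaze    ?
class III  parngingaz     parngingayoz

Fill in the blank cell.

Attach case ablative -y → parngingay.
Attach noun class class II -ze → parngingayze.
Apply epenthesis: parngingayze → parngingayoze.

parngingayoze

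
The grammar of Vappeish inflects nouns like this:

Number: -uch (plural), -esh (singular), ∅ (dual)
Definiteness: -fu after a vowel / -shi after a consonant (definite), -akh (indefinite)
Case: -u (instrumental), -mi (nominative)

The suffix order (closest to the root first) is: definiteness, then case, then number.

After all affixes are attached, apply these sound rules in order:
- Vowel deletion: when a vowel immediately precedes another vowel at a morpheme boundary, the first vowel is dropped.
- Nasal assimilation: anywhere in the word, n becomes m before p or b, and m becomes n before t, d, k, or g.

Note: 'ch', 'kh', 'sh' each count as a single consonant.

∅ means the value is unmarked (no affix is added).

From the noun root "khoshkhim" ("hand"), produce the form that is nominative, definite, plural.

khoshkhimshimuch

Attach definiteness definite -shi (after consonant 'm') → khoshkhimshi.
Attach case nominative -mi → khoshkhimshimi.
Attach number plural -uch → khoshkhimshimiuch.
Apply vowel deletion: khoshkhimshimiuch → khoshkhimshimuch.
Nasal assimilation: no change.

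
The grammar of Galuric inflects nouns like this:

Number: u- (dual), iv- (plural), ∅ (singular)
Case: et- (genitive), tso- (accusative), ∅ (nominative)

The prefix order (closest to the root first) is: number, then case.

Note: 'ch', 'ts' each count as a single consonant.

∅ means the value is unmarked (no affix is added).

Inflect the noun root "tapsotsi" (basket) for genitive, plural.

etivtapsotsi

Attach number plural iv- → ivtapsotsi.
Attach case genitive et- → etivtapsotsi.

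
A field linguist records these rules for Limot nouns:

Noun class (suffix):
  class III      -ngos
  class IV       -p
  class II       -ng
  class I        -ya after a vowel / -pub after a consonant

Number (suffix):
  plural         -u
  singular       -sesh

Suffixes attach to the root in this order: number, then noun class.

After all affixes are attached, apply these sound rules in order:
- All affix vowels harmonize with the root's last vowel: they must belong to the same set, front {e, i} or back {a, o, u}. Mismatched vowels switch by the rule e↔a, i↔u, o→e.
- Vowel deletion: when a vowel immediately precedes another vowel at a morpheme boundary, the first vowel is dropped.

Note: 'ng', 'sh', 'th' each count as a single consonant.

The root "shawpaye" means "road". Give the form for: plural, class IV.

shawpayip

Attach number plural -u → shawpayeu.
Attach noun class class IV -p → shawpayeup.
Apply vowel harmony: shawpayeup → shawpayeip.
Apply vowel deletion: shawpayeip → shawpayip.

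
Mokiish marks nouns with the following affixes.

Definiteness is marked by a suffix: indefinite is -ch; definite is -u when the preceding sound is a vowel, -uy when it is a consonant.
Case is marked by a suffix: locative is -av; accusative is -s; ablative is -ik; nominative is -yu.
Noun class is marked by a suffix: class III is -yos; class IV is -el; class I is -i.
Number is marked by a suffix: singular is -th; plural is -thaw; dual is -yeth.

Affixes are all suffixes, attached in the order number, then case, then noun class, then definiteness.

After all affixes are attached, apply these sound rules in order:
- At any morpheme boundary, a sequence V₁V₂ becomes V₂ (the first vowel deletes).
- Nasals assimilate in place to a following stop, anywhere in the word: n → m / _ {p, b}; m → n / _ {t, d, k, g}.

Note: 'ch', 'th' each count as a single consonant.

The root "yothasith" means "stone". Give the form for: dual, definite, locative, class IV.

yothasithyethaveluy

Attach number dual -yeth → yothasithyeth.
Attach case locative -av → yothasithyethav.
Attach noun class class IV -el → yothasithyethavel.
Attach definiteness definite -uy (after consonant 'l') → yothasithyethaveluy.
Vowel deletion: no change.
Nasal assimilation: no change.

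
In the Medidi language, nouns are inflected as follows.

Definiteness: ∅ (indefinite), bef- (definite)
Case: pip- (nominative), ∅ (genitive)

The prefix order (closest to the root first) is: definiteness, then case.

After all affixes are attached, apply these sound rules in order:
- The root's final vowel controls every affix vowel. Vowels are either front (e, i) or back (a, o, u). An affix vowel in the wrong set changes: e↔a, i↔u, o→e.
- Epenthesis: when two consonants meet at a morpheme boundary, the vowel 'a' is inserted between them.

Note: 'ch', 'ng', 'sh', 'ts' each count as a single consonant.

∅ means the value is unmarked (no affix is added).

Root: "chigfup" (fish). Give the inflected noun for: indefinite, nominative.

pupachigfup

definiteness = indefinite: zero marking, form stays chigfup.
Attach case nominative pip- → pipchigfup.
Apply vowel harmony: pipchigfup → pupchigfup.
Apply epenthesis: pupchigfup → pupachigfup.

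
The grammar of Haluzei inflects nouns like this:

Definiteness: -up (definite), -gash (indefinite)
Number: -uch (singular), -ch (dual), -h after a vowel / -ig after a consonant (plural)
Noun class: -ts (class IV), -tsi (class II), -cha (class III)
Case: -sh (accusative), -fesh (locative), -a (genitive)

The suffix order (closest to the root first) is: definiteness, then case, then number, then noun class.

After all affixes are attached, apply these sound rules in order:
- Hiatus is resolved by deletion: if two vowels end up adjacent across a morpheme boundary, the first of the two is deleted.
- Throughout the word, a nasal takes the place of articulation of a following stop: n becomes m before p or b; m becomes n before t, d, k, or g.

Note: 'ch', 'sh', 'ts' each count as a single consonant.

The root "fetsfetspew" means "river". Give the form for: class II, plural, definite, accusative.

fetsfetspewupshigtsi

Attach definiteness definite -up → fetsfetspewup.
Attach case accusative -sh → fetsfetspewupsh.
Attach number plural -ig (after consonant 'sh') → fetsfetspewupshig.
Attach noun class class II -tsi → fetsfetspewupshigtsi.
Vowel deletion: no change.
Nasal assimilation: no change.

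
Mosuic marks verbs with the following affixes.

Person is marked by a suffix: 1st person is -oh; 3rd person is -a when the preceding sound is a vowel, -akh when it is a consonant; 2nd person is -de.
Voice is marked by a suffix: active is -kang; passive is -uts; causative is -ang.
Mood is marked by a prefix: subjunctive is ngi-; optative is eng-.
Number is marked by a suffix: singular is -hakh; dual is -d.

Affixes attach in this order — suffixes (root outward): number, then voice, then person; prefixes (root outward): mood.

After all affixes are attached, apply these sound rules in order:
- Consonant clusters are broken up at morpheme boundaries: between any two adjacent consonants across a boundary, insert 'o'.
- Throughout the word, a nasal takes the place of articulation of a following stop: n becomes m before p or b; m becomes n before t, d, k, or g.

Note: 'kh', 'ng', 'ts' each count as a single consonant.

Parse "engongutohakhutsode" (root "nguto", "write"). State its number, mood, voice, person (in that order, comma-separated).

singular, optative, passive, 2nd person

Segment: eng-nguto-hakh-uts-de.
number: -hakh → singular.
mood: eng- → optative.
voice: -uts → passive.
person: -de → 2nd person.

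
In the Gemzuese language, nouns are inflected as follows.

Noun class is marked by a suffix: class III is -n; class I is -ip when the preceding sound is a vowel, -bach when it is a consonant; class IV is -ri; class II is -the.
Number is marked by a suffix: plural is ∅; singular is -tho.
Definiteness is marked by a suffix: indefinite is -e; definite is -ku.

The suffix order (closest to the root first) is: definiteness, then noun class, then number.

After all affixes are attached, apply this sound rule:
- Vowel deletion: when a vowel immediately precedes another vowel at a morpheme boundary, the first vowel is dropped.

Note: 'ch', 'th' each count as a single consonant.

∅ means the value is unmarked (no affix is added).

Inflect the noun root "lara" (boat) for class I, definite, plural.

Attach definiteness definite -ku → laraku.
Attach noun class class I -ip (after vowel 'u') → larakuip.
number = plural: zero marking, form stays larakuip.
Apply vowel deletion: larakuip → larakip.

larakip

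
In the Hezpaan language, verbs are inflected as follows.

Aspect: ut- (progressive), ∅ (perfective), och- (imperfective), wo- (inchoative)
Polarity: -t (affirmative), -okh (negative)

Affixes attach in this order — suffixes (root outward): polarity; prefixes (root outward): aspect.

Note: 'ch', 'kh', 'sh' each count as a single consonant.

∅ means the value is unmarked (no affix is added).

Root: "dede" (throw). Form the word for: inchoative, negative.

wodedeokh

Attach polarity negative -okh → dedeokh.
Attach aspect inchoative wo- → wodedeokh.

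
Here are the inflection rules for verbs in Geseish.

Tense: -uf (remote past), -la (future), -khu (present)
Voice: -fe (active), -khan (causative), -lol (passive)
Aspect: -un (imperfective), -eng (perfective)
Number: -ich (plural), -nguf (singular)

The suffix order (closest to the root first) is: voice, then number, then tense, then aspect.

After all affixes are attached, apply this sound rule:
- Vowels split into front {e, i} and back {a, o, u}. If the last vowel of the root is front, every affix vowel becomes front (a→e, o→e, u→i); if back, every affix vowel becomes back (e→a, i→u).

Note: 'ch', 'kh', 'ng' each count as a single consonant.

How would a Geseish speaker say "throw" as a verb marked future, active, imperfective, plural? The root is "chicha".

Attach voice active -fe → chichafe.
Attach number plural -ich → chichafeich.
Attach tense future -la → chichafeichla.
Attach aspect imperfective -un → chichafeichlaun.
Apply vowel harmony: chichafeichlaun → chichafauchlaun.

chichafauchlaun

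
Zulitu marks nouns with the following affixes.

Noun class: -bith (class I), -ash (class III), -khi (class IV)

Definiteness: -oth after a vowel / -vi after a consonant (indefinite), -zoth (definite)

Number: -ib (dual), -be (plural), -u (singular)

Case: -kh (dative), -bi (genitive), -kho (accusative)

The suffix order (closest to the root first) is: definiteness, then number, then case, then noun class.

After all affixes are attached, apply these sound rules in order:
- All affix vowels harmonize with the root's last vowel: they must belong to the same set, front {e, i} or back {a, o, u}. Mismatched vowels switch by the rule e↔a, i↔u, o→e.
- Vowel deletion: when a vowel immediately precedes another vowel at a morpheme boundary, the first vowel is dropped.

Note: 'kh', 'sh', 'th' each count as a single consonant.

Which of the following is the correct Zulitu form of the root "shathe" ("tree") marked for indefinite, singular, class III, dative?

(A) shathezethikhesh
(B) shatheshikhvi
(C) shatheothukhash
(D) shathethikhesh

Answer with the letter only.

Attach definiteness indefinite -oth (after vowel 'e') → shatheoth.
Attach number singular -u → shatheothu.
Attach case dative -kh → shatheothukh.
Attach noun class class III -ash → shatheothukhash.
Apply vowel harmony: shatheothukhash → shatheethikhesh.
Apply vowel deletion: shatheethikhesh → shathethikhesh.
So the correct form is shathethikhesh, option (D).
(B) shatheshikhvi is wrong: it has the affixes in the wrong order.
(C) shatheothukhash is wrong: it fails to apply the sound rule(s).
(A) shathezethikhesh is wrong: it uses definite instead of indefinite for definiteness.

D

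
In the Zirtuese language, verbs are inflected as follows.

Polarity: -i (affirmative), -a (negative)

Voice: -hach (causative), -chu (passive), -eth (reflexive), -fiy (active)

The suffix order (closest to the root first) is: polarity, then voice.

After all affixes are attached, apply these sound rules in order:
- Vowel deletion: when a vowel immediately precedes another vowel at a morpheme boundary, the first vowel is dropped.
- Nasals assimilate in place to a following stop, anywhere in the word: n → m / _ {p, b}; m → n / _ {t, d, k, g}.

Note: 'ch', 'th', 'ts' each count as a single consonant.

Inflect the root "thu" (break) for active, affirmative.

Attach polarity affirmative -i → thui.
Attach voice active -fiy → thuifiy.
Apply vowel deletion: thuifiy → thifiy.
Nasal assimilation: no change.

thifiy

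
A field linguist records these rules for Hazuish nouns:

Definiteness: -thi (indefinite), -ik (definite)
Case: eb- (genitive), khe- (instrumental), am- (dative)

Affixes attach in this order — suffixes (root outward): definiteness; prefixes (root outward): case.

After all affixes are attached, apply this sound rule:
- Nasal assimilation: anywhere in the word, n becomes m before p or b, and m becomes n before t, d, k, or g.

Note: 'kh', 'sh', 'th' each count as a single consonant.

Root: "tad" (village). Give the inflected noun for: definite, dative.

antadik

Attach definiteness definite -ik → tadik.
Attach case dative am- → amtadik.
Apply nasal assimilation: amtadik → antadik.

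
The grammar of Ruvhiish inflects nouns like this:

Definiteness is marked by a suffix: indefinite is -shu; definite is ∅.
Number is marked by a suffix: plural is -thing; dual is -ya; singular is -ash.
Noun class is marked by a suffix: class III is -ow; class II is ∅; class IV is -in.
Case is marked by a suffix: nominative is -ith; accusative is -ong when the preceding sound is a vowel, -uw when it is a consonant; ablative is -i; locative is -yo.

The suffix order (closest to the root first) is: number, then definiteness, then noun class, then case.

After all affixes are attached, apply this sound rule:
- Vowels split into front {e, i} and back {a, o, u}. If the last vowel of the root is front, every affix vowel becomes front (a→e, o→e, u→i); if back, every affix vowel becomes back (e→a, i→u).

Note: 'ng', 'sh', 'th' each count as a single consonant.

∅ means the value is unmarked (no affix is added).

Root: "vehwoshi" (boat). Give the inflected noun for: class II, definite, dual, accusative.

Attach number dual -ya → vehwoshiya.
definiteness = definite: zero marking, form stays vehwoshiya.
noun class = class II: zero marking, form stays vehwoshiya.
Attach case accusative -ong (after vowel 'a') → vehwoshiyaong.
Apply vowel harmony: vehwoshiyaong → vehwoshiyeeng.

vehwoshiyeeng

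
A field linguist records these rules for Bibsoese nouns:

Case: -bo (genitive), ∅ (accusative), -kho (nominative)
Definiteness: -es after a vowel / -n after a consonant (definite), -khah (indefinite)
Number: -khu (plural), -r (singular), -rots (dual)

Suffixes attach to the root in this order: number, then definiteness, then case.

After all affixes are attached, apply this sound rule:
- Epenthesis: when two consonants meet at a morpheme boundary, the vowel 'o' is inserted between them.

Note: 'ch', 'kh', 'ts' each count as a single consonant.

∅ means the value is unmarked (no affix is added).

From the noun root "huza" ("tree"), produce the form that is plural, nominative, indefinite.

Attach number plural -khu → huzakhu.
Attach definiteness indefinite -khah → huzakhukhah.
Attach case nominative -kho → huzakhukhahkho.
Apply epenthesis: huzakhukhahkho → huzakhukhahokho.

huzakhukhahokho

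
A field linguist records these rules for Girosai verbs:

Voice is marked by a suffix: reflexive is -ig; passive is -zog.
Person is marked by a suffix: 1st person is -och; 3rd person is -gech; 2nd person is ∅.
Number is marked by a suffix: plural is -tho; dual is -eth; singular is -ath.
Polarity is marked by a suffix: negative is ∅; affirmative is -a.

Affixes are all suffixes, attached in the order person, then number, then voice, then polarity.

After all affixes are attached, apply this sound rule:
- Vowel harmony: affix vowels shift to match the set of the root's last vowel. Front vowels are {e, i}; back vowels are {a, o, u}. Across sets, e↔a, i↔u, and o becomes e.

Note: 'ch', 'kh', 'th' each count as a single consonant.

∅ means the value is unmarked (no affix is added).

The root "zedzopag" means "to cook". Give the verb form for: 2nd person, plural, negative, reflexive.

person = 2nd person: zero marking, form stays zedzopag.
Attach number plural -tho → zedzopagtho.
Attach voice reflexive -ig → zedzopagthoig.
polarity = negative: zero marking, form stays zedzopagthoig.
Apply vowel harmony: zedzopagthoig → zedzopagthoug.

zedzopagthoug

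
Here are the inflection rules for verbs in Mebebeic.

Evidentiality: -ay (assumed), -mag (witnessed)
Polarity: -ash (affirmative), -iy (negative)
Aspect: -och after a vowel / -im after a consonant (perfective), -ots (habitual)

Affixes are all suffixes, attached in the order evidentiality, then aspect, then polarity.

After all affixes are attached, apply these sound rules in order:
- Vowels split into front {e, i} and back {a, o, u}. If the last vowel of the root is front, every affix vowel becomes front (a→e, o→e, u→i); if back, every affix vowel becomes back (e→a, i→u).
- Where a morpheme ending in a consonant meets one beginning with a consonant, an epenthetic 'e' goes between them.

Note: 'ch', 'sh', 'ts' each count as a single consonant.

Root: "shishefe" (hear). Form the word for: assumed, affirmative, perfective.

Attach evidentiality assumed -ay → shishefeay.
Attach aspect perfective -im (after consonant 'y') → shishefeayim.
Attach polarity affirmative -ash → shishefeayimash.
Apply vowel harmony: shishefeayimash → shishefeeyimesh.
Epenthesis: no change.

shishefeeyimesh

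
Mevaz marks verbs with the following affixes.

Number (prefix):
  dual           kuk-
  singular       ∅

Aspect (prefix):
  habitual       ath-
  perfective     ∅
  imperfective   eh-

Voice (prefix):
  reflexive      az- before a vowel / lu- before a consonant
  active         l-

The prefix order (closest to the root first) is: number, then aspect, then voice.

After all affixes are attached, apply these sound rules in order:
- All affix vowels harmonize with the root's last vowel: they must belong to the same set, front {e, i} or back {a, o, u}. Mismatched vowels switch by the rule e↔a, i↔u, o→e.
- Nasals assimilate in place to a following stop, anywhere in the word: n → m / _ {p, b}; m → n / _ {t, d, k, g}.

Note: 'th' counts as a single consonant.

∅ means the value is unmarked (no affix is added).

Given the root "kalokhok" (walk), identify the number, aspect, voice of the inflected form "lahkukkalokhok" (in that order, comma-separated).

Segment: l-eh-kuk-kalokhok.
number: kuk- → dual.
aspect: eh- → imperfective.
voice: l- → active.

dual, imperfective, active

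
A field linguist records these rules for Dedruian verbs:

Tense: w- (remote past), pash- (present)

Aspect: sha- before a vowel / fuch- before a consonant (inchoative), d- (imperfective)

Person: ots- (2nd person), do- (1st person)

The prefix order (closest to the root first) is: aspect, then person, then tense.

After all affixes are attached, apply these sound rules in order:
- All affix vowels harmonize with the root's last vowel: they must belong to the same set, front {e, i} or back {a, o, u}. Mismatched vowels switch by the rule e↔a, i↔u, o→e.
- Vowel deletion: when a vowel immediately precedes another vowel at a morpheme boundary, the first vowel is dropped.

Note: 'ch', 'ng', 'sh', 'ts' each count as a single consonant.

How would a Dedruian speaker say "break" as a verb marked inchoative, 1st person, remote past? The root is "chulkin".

wdefichchulkin

Attach aspect inchoative fuch- (before consonant 'ch') → fuchchulkin.
Attach person 1st person do- → dofuchchulkin.
Attach tense remote past w- → wdofuchchulkin.
Apply vowel harmony: wdofuchchulkin → wdefichchulkin.
Vowel deletion: no change.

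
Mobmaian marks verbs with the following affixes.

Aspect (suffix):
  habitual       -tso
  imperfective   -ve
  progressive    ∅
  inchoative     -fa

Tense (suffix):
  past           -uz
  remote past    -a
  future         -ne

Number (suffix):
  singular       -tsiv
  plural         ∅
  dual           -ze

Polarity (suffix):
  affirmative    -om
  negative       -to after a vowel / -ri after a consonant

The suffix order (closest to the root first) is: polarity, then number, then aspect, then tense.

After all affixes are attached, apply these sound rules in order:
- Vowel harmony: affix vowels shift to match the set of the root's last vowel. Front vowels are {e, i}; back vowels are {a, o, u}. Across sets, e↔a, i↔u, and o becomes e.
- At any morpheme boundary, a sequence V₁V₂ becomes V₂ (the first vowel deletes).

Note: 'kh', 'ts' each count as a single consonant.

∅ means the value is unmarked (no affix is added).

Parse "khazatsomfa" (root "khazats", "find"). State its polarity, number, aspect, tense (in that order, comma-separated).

Segment: khazats-om-fa-a.
polarity: -om → affirmative.
number: ∅ → plural.
aspect: -fa → inchoative.
tense: -a → remote past.

affirmative, plural, inchoative, remote past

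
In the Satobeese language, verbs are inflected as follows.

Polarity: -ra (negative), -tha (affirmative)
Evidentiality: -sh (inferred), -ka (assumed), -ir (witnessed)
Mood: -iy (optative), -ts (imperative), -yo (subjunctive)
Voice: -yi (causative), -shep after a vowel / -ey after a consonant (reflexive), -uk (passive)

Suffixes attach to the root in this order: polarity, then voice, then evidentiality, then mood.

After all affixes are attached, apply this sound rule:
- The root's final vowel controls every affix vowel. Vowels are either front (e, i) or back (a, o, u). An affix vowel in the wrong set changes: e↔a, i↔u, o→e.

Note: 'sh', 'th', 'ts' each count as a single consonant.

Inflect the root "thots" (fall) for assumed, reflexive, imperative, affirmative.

thotsthashapkats

Attach polarity affirmative -tha → thotstha.
Attach voice reflexive -shep (after vowel 'a') → thotsthashep.
Attach evidentiality assumed -ka → thotsthashepka.
Attach mood imperative -ts → thotsthashepkats.
Apply vowel harmony: thotsthashepkats → thotsthashapkats.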